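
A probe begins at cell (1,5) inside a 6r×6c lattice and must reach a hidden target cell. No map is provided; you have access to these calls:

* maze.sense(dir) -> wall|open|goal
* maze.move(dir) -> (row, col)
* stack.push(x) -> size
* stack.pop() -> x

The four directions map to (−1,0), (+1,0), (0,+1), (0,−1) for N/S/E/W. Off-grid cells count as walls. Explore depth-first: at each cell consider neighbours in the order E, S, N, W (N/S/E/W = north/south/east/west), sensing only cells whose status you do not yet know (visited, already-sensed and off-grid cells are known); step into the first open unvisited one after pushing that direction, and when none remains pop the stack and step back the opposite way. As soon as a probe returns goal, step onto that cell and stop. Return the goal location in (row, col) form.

I run sense using dir='south', and see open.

I try push using x='south', and see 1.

Invoking move using dir='south', and get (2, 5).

I call sense using dir='south', and get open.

Now I run push using x='south', giving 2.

Next I call move using dir='south', → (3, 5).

Using sense using dir='south', giving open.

Calling push using x='south', and see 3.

Then move using dir='south', — result: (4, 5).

I invoke sense using dir='south', which returns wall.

I use sense using dir='west', : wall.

I call pop, which returns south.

Now I run move using dir='north', giving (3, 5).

I invoke sense using dir='west', → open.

Next I call push using x='west', and see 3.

Calling move using dir='west', and get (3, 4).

Now I run sense using dir='north', giving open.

I use push using x='north', yielding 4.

I invoke move using dir='north', : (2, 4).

Calling sense using dir='north', : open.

I call push using x='north', → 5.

Next I call move using dir='north', giving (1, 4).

I run sense using dir='north', and get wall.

Now I run sense using dir='west', giving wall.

I use pop, and get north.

Then move using dir='south', and get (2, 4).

Calling sense using dir='west', — result: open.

Calling push using x='west', which returns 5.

I try move using dir='west', → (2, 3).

Now I run sense using dir='south', : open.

I use push using x='south', : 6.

I invoke move using dir='south', → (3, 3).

Then sense using dir='south', which returns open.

Now I run push using x='south', → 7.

Then move using dir='south', → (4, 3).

Calling sense using dir='south', and see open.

Using push using x='south', : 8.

I run move using dir='south', yielding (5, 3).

I try sense using dir='east', and see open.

Next I call push using x='east', : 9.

I call move using dir='east', and observe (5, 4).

Now I run pop(), and get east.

Calling move using dir='west', — result: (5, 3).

Using sense using dir='west', and see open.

I invoke push using x='west', → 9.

I call move using dir='west', yielding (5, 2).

Now I run sense using dir='north', — result: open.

I invoke push using x='north', and see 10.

I run move using dir='north', — result: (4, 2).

Now I run sense using dir='north', — result: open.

I use push using x='north', → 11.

I call move using dir='north', — result: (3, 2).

Next I call sense using dir='north', giving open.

I run push using x='north', : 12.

Next I call move using dir='north', yielding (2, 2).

Calling sense using dir='north', and observe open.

Then push using x='north', → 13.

Now I run move using dir='north', and see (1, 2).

I use sense using dir='north', yielding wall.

I use sense using dir='west', and see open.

Using push using x='west', and see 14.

I use move using dir='west', — result: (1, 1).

Next I call sense using dir='south', and observe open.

I call push using x='south', yielding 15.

Now I run move using dir='south', : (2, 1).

Next I call sense using dir='south', and see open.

I invoke push using x='south', and see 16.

I use move using dir='south', — result: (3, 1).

Then sense using dir='south', and see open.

I try push using x='south', : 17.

Using move using dir='south', giving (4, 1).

I invoke sense using dir='south', → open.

Using push using x='south', — result: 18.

I use move using dir='south', — result: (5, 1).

Using sense using dir='west', giving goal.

I call move using dir='west', which returns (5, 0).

Answer: (5, 0)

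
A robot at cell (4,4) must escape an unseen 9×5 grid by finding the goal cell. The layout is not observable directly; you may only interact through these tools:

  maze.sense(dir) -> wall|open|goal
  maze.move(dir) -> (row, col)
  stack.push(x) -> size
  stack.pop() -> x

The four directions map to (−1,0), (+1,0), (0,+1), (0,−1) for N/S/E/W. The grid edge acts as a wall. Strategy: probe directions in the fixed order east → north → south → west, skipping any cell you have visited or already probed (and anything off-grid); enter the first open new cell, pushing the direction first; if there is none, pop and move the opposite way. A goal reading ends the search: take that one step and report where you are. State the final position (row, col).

Calling sense using dir: north, — result: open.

Next I call push using x: north, : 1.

I invoke move using dir: north, giving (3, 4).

I call sense using dir: north, giving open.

Invoking push using x: north, — result: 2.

I try move using dir: north, and see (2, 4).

I invoke sense using dir: north, and see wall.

Using sense using dir: west, yielding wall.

I run pop, and see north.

Next I call move using dir: south, yielding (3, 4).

Using sense using dir: west, and see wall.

Then pop(), yielding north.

Calling move using dir: south, and see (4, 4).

Next I call sense using dir: south, giving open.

I invoke push using x: south, and observe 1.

Next I call move using dir: south, yielding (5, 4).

Calling sense using dir: south, and observe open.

Calling push using x: south, and observe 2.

Then move using dir: south, which returns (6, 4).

Using sense using dir: south, and get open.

Calling push using x: south, : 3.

I use move using dir: south, and observe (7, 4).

I call sense using dir: south, yielding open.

Next I call push using x: south, which returns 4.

Then move using dir: south, yielding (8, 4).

Using sense using dir: west, giving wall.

I invoke pop, yielding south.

I try move using dir: north, which returns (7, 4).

Then sense using dir: west, yielding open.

I try push using x: west, yielding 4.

Next I call move using dir: west, → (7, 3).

Next I call sense using dir: north, yielding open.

I use push using x: north, and see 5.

Using move using dir: north, and see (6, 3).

I invoke sense using dir: north, giving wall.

Calling sense using dir: west, and observe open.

Next I call push using x: west, and get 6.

Using move using dir: west, giving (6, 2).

I try sense using dir: north, yielding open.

Using push using x: north, → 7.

I invoke move using dir: north, and observe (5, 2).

Then sense using dir: north, and observe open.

Now I run push using x: north, and observe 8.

I try move using dir: north, and see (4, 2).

Now I run sense using dir: east, and observe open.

Calling push using x: east, which returns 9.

I call move using dir: east, — result: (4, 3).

Next I call pop(), and observe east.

Calling move using dir: west, and observe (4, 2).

Using sense using dir: north, → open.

Invoking push using x: north, and observe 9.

I run move using dir: north, which returns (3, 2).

Next I call sense using dir: north, and get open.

I try push using x: north, and see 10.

I invoke move using dir: north, and get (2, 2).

Calling sense using dir: north, which returns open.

I run push using x: north, and see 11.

I try move using dir: north, and observe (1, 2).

I try sense using dir: east, → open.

I use push using x: east, and observe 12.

Calling move using dir: east, giving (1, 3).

I run sense using dir: north, → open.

Invoking push using x: north, and observe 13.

Next I call move using dir: north, → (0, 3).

Invoking sense using dir: east, which returns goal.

Then move using dir: east, and see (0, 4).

Answer: (0, 4)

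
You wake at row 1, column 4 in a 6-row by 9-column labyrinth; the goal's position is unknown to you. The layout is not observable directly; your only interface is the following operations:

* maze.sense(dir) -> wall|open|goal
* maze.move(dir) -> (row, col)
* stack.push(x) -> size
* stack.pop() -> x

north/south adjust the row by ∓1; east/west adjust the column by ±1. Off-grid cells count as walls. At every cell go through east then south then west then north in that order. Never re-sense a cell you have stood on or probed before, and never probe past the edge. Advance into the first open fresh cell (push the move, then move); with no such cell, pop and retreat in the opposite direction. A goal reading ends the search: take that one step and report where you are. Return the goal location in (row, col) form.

Invoking maze.sense passing dir: east, giving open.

Invoking stack.push passing x: east, yielding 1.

I call maze.move passing dir: east, and observe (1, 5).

Next I call maze.sense passing dir: east, and see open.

I use stack.push passing x: east, and get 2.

Using maze.move passing dir: east, and observe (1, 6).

Calling maze.sense passing dir: east, yielding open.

Next I call stack.push passing x: east, giving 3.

Invoking maze.move passing dir: east, : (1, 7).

I use maze.sense passing dir: east, — result: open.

I run stack.push passing x: east, giving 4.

I invoke maze.move passing dir: east, and observe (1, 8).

Invoking maze.sense passing dir: south, and observe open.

Now I run stack.push passing x: south, and see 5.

I invoke maze.move passing dir: south, and observe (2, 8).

I use maze.sense passing dir: south, and see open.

Invoking stack.push passing x: south, which returns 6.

Next I call maze.move passing dir: south, and observe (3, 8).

I try maze.sense passing dir: south, and get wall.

Then maze.sense passing dir: west, : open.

I run stack.push passing x: west, yielding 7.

Calling maze.move passing dir: west, → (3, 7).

Using maze.sense passing dir: south, and observe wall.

I try maze.sense passing dir: west, : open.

Invoking stack.push passing x: west, and get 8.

I run maze.move passing dir: west, → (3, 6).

I invoke maze.sense passing dir: south, and observe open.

Using stack.push passing x: south, which returns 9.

Calling maze.move passing dir: south, which returns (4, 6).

Next I call maze.sense passing dir: south, → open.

I invoke stack.push passing x: south, which returns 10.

I call maze.move passing dir: south, and get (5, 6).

Using maze.sense passing dir: east, — result: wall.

I invoke maze.sense passing dir: west, giving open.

I invoke stack.push passing x: west, and observe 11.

Invoking maze.move passing dir: west, → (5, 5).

I try maze.sense passing dir: west, — result: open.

Then stack.push passing x: west, yielding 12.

I invoke maze.move passing dir: west, — result: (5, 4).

Now I run maze.sense passing dir: west, — result: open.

I call stack.push passing x: west, and get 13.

Calling maze.move passing dir: west, and see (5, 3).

I call maze.sense passing dir: west, and get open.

Then stack.push passing x: west, → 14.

Invoking maze.move passing dir: west, giving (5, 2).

Calling maze.sense passing dir: west, yielding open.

I run stack.push passing x: west, giving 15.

I use maze.move passing dir: west, — result: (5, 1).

I use maze.sense passing dir: west, — result: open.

I try stack.push passing x: west, giving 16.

I use maze.move passing dir: west, yielding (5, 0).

I invoke maze.sense passing dir: north, which returns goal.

I call maze.move passing dir: north, and get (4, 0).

Answer: (4, 0)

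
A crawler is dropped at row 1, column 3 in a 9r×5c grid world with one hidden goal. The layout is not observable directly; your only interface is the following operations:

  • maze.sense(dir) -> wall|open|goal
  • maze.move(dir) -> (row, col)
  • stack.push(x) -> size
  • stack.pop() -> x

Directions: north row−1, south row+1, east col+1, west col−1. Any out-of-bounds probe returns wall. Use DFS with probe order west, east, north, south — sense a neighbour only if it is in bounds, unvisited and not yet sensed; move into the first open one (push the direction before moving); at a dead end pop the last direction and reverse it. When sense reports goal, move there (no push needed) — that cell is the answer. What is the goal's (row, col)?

CALL sense[west]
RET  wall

CALL sense[east]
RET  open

CALL push[east]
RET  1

CALL move[east]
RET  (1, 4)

CALL sense[north]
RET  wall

CALL sense[south]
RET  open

CALL push[south]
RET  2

CALL move[south]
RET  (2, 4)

CALL sense[west]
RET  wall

CALL sense[south]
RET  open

CALL push[south]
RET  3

CALL move[south]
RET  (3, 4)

CALL sense[west]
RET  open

CALL push[west]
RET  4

CALL move[west]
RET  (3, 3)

CALL sense[west]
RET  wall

CALL sense[south]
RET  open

CALL push[south]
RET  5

CALL move[south]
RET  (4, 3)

CALL sense[west]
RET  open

CALL push[west]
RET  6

CALL move[west]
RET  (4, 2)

CALL sense[west]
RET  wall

CALL sense[south]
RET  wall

CALL pop[]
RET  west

CALL move[east]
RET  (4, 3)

CALL sense[east]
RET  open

CALL push[east]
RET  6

CALL move[east]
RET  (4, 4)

CALL sense[south]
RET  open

CALL push[south]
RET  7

CALL move[south]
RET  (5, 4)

CALL sense[west]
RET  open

CALL push[west]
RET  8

CALL move[west]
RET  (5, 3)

CALL sense[south]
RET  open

CALL push[south]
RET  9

CALL move[south]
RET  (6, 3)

CALL sense[west]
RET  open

CALL push[west]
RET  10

CALL move[west]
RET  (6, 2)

CALL sense[west]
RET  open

CALL push[west]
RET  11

CALL move[west]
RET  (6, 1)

CALL sense[west]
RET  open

CALL push[west]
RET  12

CALL move[west]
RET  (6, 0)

CALL sense[north]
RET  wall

CALL sense[south]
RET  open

CALL push[south]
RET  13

CALL move[south]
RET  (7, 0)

CALL sense[east]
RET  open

CALL push[east]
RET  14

CALL move[east]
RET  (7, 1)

CALL sense[east]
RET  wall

CALL sense[south]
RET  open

CALL push[south]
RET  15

CALL move[south]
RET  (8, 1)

CALL sense[west]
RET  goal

CALL move[west]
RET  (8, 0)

Answer: (8, 0)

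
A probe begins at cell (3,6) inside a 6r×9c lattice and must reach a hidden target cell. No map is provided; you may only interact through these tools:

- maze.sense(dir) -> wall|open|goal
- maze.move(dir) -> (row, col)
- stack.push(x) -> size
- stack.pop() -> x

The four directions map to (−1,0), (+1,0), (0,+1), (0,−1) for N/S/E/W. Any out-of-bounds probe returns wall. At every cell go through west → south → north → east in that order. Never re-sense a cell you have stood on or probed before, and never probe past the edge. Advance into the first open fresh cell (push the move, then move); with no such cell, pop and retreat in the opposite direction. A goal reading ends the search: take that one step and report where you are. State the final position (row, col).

# 1. sense(dir=west) == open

# 2. push(x=west) == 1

# 3. move(dir=west) == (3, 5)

# 4. sense(dir=west) == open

# 5. push(x=west) == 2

# 6. move(dir=west) == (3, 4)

# 7. sense(dir=west) == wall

# 8. sense(dir=south) == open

# 9. push(x=south) == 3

# 10. move(dir=south) == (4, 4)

# 11. sense(dir=west) == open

# 12. push(x=west) == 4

# 13. move(dir=west) == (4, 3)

# 14. sense(dir=west) == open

# 15. push(x=west) == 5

# 16. move(dir=west) == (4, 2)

# 17. sense(dir=west) == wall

# 18. sense(dir=south) == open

# 19. push(x=south) == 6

# 20. move(dir=south) == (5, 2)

# 21. sense(dir=west) == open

# 22. push(x=west) == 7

# 23. move(dir=west) == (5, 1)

# 24. sense(dir=west) == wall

# 25. pop() == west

# 26. move(dir=east) == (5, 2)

# 27. sense(dir=east) == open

# 28. push(x=east) == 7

# 29. move(dir=east) == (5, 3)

# 30. sense(dir=east) == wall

# 31. pop() == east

# 32. move(dir=west) == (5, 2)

# 33. pop() == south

# 34. move(dir=north) == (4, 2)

# 35. sense(dir=north) == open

# 36. push(x=north) == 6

# 37. move(dir=north) == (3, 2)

# 38. sense(dir=west) == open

# 39. push(x=west) == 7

# 40. move(dir=west) == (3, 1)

# 41. sense(dir=west) == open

# 42. push(x=west) == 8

# 43. move(dir=west) == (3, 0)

# 44. sense(dir=south) == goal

# 45. move(dir=south) == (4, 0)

Answer: (4, 0)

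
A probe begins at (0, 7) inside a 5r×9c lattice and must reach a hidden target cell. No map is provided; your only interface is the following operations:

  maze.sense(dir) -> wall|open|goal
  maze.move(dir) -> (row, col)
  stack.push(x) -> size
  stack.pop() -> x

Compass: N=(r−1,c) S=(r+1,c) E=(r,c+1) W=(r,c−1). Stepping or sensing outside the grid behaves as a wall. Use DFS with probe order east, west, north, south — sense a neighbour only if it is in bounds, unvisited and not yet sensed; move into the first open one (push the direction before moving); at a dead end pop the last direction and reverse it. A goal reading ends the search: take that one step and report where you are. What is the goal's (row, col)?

==> sense(east)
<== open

==> push(east)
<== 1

==> move(east)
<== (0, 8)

==> sense(south)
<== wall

==> pop()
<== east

==> move(west)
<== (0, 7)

==> sense(west)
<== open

==> push(west)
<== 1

==> move(west)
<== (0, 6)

==> sense(west)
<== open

==> push(west)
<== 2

==> move(west)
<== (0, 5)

==> sense(west)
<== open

==> push(west)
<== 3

==> move(west)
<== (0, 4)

==> sense(west)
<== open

==> push(west)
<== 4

==> move(west)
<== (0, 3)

==> sense(west)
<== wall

==> sense(south)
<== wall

==> pop()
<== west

==> move(east)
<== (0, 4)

==> sense(south)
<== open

==> push(south)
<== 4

==> move(south)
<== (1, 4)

==> sense(east)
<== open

==> push(east)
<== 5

==> move(east)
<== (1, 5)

==> sense(east)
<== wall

==> sense(south)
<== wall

==> pop()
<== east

==> move(west)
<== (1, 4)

==> sense(south)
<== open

==> push(south)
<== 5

==> move(south)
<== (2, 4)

==> sense(west)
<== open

==> push(west)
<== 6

==> move(west)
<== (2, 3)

==> sense(west)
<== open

==> push(west)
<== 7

==> move(west)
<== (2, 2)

==> sense(west)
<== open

==> push(west)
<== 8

==> move(west)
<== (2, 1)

==> sense(west)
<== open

==> push(west)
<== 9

==> move(west)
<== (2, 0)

==> sense(north)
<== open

==> push(north)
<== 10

==> move(north)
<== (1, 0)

==> sense(east)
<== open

==> push(east)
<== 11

==> move(east)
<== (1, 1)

==> sense(east)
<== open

==> push(east)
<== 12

==> move(east)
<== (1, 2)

==> pop()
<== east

==> move(west)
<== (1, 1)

==> sense(north)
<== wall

==> pop()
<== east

==> move(west)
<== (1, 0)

==> sense(north)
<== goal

==> move(north)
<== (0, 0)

Answer: (0, 0)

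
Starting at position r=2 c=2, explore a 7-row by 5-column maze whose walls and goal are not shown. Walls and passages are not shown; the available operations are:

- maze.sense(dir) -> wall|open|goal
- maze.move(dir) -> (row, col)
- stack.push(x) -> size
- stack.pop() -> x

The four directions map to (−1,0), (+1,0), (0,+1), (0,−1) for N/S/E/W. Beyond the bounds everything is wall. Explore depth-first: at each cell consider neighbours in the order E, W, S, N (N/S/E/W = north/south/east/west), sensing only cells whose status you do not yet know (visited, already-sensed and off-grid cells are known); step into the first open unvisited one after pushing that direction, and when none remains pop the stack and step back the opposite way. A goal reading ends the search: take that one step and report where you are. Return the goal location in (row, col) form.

Invoking maze.sense passing dir=east, yielding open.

Using stack.push passing x=east, and see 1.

I run maze.move passing dir=east, which returns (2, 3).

Now I run maze.sense passing dir=east, and get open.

I try stack.push passing x=east, — result: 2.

Using maze.move passing dir=east, and observe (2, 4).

I call maze.sense passing dir=south, and observe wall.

Invoking maze.sense passing dir=north, and see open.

I try stack.push passing x=north, yielding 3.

I use maze.move passing dir=north, which returns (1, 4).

Then maze.sense passing dir=west, giving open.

I call stack.push passing x=west, and observe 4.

I try maze.move passing dir=west, giving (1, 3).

Calling maze.sense passing dir=west, → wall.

Next I call maze.sense passing dir=north, yielding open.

I invoke stack.push passing x=north, yielding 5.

I use maze.move passing dir=north, and observe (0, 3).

I try maze.sense passing dir=east, yielding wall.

Then maze.sense passing dir=west, which returns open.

Calling stack.push passing x=west, and observe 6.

I invoke maze.move passing dir=west, and see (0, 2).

Invoking maze.sense passing dir=west, and see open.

I run stack.push passing x=west, giving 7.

I run maze.move passing dir=west, : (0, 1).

I use maze.sense passing dir=west, : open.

I invoke stack.push passing x=west, and observe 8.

Then maze.move passing dir=west, and see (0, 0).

I try maze.sense passing dir=south, and see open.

I call stack.push passing x=south, and get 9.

I invoke maze.move passing dir=south, yielding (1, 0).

Calling maze.sense passing dir=east, — result: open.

Next I call stack.push passing x=east, and observe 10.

I try maze.move passing dir=east, : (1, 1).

I use maze.sense passing dir=south, yielding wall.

Now I run stack.pop(), and see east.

I run maze.move passing dir=west, which returns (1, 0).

I run maze.sense passing dir=south, → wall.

I try stack.pop(), : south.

I run maze.move passing dir=north, : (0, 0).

Calling stack.pop(), which returns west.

Then maze.move passing dir=east, which returns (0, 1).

I run stack.pop(), : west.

Now I run maze.move passing dir=east, → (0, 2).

I call stack.pop(), and get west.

I run maze.move passing dir=east, — result: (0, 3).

Next I call stack.pop(), and see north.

I run maze.move passing dir=south, and observe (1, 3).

Using stack.pop, and see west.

Next I call maze.move passing dir=east, which returns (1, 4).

Next I call stack.pop, — result: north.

Invoking maze.move passing dir=south, giving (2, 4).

Next I call stack.pop(), → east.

I use maze.move passing dir=west, : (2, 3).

Invoking maze.sense passing dir=south, and get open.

I call stack.push passing x=south, yielding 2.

I use maze.move passing dir=south, which returns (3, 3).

Then maze.sense passing dir=west, : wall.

I run maze.sense passing dir=south, which returns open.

I try stack.push passing x=south, : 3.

Invoking maze.move passing dir=south, which returns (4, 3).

I call maze.sense passing dir=east, : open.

Next I call stack.push passing x=east, and get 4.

Using maze.move passing dir=east, which returns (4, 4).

Using maze.sense passing dir=south, yielding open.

Calling stack.push passing x=south, — result: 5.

Using maze.move passing dir=south, which returns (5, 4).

Invoking maze.sense passing dir=west, and get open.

I invoke stack.push passing x=west, giving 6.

Next I call maze.move passing dir=west, yielding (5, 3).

I run maze.sense passing dir=west, and see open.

Next I call stack.push passing x=west, and see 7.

I run maze.move passing dir=west, — result: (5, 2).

Calling maze.sense passing dir=west, and get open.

I call stack.push passing x=west, and get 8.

Now I run maze.move passing dir=west, : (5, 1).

I invoke maze.sense passing dir=west, giving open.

Next I call stack.push passing x=west, and observe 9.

I call maze.move passing dir=west, which returns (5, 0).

Calling maze.sense passing dir=south, — result: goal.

I try maze.move passing dir=south, which returns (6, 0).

Answer: (6, 0)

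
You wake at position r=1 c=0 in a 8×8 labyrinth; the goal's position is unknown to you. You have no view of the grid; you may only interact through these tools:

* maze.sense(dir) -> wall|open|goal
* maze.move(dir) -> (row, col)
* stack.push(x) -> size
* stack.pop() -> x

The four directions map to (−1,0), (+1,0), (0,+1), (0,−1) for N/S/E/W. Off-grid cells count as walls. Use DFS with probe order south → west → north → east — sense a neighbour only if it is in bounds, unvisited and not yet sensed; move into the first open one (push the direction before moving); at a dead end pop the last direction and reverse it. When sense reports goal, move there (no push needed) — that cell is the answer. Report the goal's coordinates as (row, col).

// maze.sense(dir='south') == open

// stack.push(x='south') == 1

// maze.move(dir='south') == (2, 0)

// maze.sense(dir='south') == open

// stack.push(x='south') == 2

// maze.move(dir='south') == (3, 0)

// maze.sense(dir='south') == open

// stack.push(x='south') == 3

// maze.move(dir='south') == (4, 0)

// maze.sense(dir='south') == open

// stack.push(x='south') == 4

// maze.move(dir='south') == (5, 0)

// maze.sense(dir='south') == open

// stack.push(x='south') == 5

// maze.move(dir='south') == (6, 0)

// maze.sense(dir='south') == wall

// maze.sense(dir='east') == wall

// stack.pop() == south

// maze.move(dir='north') == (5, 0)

// maze.sense(dir='east') == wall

// stack.pop() == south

// maze.move(dir='north') == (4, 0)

// maze.sense(dir='east') == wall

// stack.pop() == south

// maze.move(dir='north') == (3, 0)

// maze.sense(dir='east') == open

// stack.push(x='east') == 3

// maze.move(dir='east') == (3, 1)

// maze.sense(dir='north') == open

// stack.push(x='north') == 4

// maze.move(dir='north') == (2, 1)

// maze.sense(dir='north') == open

// stack.push(x='north') == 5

// maze.move(dir='north') == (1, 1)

// maze.sense(dir='north') == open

// stack.push(x='north') == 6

// maze.move(dir='north') == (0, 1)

// maze.sense(dir='west') == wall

// maze.sense(dir='east') == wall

// stack.pop() == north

// maze.move(dir='south') == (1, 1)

// maze.sense(dir='east') == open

// stack.push(x='east') == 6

// maze.move(dir='east') == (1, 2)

// maze.sense(dir='south') == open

// stack.push(x='south') == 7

// maze.move(dir='south') == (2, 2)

// maze.sense(dir='south') == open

// stack.push(x='south') == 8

// maze.move(dir='south') == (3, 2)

// maze.sense(dir='south') == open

// stack.push(x='south') == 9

// maze.move(dir='south') == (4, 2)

// maze.sense(dir='south') == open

// stack.push(x='south') == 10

// maze.move(dir='south') == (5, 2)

// maze.sense(dir='south') == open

// stack.push(x='south') == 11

// maze.move(dir='south') == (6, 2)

// maze.sense(dir='south') == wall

// maze.sense(dir='east') == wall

// stack.pop() == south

// maze.move(dir='north') == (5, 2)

// maze.sense(dir='east') == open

// stack.push(x='east') == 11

// maze.move(dir='east') == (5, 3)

// maze.sense(dir='north') == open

// stack.push(x='north') == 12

// maze.move(dir='north') == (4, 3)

// maze.sense(dir='north') == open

// stack.push(x='north') == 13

// maze.move(dir='north') == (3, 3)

// maze.sense(dir='north') == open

// stack.push(x='north') == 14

// maze.move(dir='north') == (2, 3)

// maze.sense(dir='north') == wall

// maze.sense(dir='east') == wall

// stack.pop() == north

// maze.move(dir='south') == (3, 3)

// maze.sense(dir='east') == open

// stack.push(x='east') == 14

// maze.move(dir='east') == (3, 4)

// maze.sense(dir='south') == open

// stack.push(x='south') == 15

// maze.move(dir='south') == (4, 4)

// maze.sense(dir='south') == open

// stack.push(x='south') == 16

// maze.move(dir='south') == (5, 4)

// maze.sense(dir='south') == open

// stack.push(x='south') == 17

// maze.move(dir='south') == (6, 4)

// maze.sense(dir='south') == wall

// maze.sense(dir='east') == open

// stack.push(x='east') == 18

// maze.move(dir='east') == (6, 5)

// maze.sense(dir='south') == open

// stack.push(x='south') == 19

// maze.move(dir='south') == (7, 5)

// maze.sense(dir='east') == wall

// stack.pop() == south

// maze.move(dir='north') == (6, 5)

// maze.sense(dir='north') == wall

// maze.sense(dir='east') == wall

// stack.pop() == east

// maze.move(dir='west') == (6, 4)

// stack.pop() == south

// maze.move(dir='north') == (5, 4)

// stack.pop() == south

// maze.move(dir='north') == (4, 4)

// maze.sense(dir='east') == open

// stack.push(x='east') == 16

// maze.move(dir='east') == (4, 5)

// maze.sense(dir='north') == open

// stack.push(x='north') == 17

// maze.move(dir='north') == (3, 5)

// maze.sense(dir='north') == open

// stack.push(x='north') == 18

// maze.move(dir='north') == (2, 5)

// maze.sense(dir='north') == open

// stack.push(x='north') == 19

// maze.move(dir='north') == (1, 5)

// maze.sense(dir='west') == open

// stack.push(x='west') == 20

// maze.move(dir='west') == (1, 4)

// maze.sense(dir='north') == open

// stack.push(x='north') == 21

// maze.move(dir='north') == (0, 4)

// maze.sense(dir='west') == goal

// maze.move(dir='west') == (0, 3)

Answer: (0, 3)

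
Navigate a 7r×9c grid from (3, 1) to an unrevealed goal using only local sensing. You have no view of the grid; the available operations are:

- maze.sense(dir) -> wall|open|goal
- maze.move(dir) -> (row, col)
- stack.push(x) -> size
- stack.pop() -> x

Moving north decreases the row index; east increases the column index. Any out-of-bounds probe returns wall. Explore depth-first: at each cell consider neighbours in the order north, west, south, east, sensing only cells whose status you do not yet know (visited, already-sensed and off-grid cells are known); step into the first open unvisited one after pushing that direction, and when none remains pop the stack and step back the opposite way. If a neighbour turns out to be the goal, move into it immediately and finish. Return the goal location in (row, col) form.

>>> sense dir='north'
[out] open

>>> push x='north'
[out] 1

>>> move dir='north'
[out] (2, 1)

>>> sense dir='north'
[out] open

>>> push x='north'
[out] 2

>>> move dir='north'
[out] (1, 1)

>>> sense dir='north'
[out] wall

>>> sense dir='west'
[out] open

>>> push x='west'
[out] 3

>>> move dir='west'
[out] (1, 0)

>>> sense dir='north'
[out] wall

>>> sense dir='south'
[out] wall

>>> pop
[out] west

>>> move dir='east'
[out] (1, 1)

>>> sense dir='east'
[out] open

>>> push x='east'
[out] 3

>>> move dir='east'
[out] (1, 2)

>>> sense dir='north'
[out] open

>>> push x='north'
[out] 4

>>> move dir='north'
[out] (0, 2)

>>> sense dir='east'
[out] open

>>> push x='east'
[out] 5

>>> move dir='east'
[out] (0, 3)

>>> sense dir='south'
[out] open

>>> push x='south'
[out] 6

>>> move dir='south'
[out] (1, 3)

>>> sense dir='south'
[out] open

>>> push x='south'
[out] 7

>>> move dir='south'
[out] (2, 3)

>>> sense dir='west'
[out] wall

>>> sense dir='south'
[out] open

>>> push x='south'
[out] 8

>>> move dir='south'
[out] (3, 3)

>>> sense dir='west'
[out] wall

>>> sense dir='south'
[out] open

>>> push x='south'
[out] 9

>>> move dir='south'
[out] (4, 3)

>>> sense dir='west'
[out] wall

>>> sense dir='south'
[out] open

>>> push x='south'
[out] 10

>>> move dir='south'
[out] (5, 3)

>>> sense dir='west'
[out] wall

>>> sense dir='south'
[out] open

>>> push x='south'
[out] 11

>>> move dir='south'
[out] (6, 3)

>>> sense dir='west'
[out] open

>>> push x='west'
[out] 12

>>> move dir='west'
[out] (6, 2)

>>> sense dir='west'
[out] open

>>> push x='west'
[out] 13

>>> move dir='west'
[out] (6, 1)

>>> sense dir='north'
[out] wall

>>> sense dir='west'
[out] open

>>> push x='west'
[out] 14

>>> move dir='west'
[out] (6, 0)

>>> sense dir='north'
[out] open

>>> push x='north'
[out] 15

>>> move dir='north'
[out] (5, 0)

>>> sense dir='north'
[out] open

>>> push x='north'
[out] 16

>>> move dir='north'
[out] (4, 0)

>>> sense dir='north'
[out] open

>>> push x='north'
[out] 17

>>> move dir='north'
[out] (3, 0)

>>> pop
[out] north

>>> move dir='south'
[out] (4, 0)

>>> sense dir='east'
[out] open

>>> push x='east'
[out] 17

>>> move dir='east'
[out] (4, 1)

>>> pop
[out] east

>>> move dir='west'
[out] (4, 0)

>>> pop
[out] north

>>> move dir='south'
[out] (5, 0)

>>> pop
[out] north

>>> move dir='south'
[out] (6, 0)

>>> pop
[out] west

>>> move dir='east'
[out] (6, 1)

>>> pop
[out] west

>>> move dir='east'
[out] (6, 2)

>>> pop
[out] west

>>> move dir='east'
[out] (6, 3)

>>> sense dir='east'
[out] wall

>>> pop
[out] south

>>> move dir='north'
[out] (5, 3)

>>> sense dir='east'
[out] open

>>> push x='east'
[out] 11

>>> move dir='east'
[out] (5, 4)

>>> sense dir='north'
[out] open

>>> push x='north'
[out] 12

>>> move dir='north'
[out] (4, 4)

>>> sense dir='north'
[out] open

>>> push x='north'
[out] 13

>>> move dir='north'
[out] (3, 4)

>>> sense dir='north'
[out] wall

>>> sense dir='east'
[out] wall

>>> pop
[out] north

>>> move dir='south'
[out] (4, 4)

>>> sense dir='east'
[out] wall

>>> pop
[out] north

>>> move dir='south'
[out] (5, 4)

>>> sense dir='east'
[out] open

>>> push x='east'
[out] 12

>>> move dir='east'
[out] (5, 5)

>>> sense dir='south'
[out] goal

>>> move dir='south'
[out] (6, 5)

Answer: (6, 5)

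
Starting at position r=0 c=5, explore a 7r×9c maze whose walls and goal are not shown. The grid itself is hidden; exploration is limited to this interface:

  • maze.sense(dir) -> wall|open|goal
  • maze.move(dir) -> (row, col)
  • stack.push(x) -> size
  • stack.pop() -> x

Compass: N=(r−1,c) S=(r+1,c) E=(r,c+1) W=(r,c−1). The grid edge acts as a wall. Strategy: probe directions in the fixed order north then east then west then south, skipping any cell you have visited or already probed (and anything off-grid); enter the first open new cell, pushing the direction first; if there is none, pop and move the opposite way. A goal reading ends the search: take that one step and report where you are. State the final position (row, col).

# maze.sense(east) : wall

# maze.sense(west) : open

# stack.push(west) : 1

# maze.move(west) : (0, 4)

# maze.sense(west) : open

# stack.push(west) : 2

# maze.move(west) : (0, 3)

# maze.sense(west) : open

# stack.push(west) : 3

# maze.move(west) : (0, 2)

# maze.sense(west) : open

# stack.push(west) : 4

# maze.move(west) : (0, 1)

# maze.sense(west) : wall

# maze.sense(south) : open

# stack.push(south) : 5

# maze.move(south) : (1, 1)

# maze.sense(east) : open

# stack.push(east) : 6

# maze.move(east) : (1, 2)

# maze.sense(east) : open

# stack.push(east) : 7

# maze.move(east) : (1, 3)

# maze.sense(east) : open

# stack.push(east) : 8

# maze.move(east) : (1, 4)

# maze.sense(east) : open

# stack.push(east) : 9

# maze.move(east) : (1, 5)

# maze.sense(east) : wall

# maze.sense(south) : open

# stack.push(south) : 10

# maze.move(south) : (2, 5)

# maze.sense(east) : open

# stack.push(east) : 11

# maze.move(east) : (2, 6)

# maze.sense(east) : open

# stack.push(east) : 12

# maze.move(east) : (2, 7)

# maze.sense(north) : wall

# maze.sense(east) : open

# stack.push(east) : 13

# maze.move(east) : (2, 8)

# maze.sense(north) : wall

# maze.sense(south) : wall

# stack.pop() : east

# maze.move(west) : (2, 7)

# maze.sense(south) : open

# stack.push(south) : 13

# maze.move(south) : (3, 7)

# maze.sense(west) : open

# stack.push(west) : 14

# maze.move(west) : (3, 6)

# maze.sense(west) : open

# stack.push(west) : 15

# maze.move(west) : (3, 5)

# maze.sense(west) : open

# stack.push(west) : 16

# maze.move(west) : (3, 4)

# maze.sense(north) : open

# stack.push(north) : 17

# maze.move(north) : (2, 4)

# maze.sense(west) : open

# stack.push(west) : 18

# maze.move(west) : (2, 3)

# maze.sense(west) : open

# stack.push(west) : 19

# maze.move(west) : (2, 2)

# maze.sense(west) : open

# stack.push(west) : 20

# maze.move(west) : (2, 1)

# maze.sense(west) : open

# stack.push(west) : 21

# maze.move(west) : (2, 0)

# maze.sense(north) : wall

# maze.sense(south) : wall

# stack.pop() : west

# maze.move(east) : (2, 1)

# maze.sense(south) : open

# stack.push(south) : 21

# maze.move(south) : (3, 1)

# maze.sense(east) : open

# stack.push(east) : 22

# maze.move(east) : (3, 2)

# maze.sense(east) : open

# stack.push(east) : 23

# maze.move(east) : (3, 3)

# maze.sense(south) : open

# stack.push(south) : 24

# maze.move(south) : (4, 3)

# maze.sense(east) : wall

# maze.sense(west) : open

# stack.push(west) : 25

# maze.move(west) : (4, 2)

# maze.sense(west) : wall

# maze.sense(south) : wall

# stack.pop() : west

# maze.move(east) : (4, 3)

# maze.sense(south) : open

# stack.push(south) : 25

# maze.move(south) : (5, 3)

# maze.sense(east) : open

# stack.push(east) : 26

# maze.move(east) : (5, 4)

# maze.sense(east) : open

# stack.push(east) : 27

# maze.move(east) : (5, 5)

# maze.sense(north) : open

# stack.push(north) : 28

# maze.move(north) : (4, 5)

# maze.sense(east) : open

# stack.push(east) : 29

# maze.move(east) : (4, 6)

# maze.sense(east) : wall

# maze.sense(south) : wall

# stack.pop() : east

# maze.move(west) : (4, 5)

# stack.pop() : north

# maze.move(south) : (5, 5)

# maze.sense(south) : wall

# stack.pop() : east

# maze.move(west) : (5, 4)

# maze.sense(south) : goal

# maze.move(south) : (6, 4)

Answer: (6, 4)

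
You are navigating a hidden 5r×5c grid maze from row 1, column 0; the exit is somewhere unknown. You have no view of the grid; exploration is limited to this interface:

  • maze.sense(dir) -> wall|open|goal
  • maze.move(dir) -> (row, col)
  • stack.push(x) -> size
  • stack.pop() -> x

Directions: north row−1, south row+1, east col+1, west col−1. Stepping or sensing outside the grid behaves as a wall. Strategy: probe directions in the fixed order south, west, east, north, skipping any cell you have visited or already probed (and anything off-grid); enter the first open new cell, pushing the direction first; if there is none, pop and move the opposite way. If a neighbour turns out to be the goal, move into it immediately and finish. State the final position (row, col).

$ maze.sense dir: south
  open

$ stack.push x: south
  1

$ maze.move dir: south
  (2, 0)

$ maze.sense dir: south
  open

$ stack.push x: south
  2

$ maze.move dir: south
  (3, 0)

$ maze.sense dir: south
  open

$ stack.push x: south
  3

$ maze.move dir: south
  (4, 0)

$ maze.sense dir: east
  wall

$ stack.pop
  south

$ maze.move dir: north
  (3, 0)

$ maze.sense dir: east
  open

$ stack.push x: east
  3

$ maze.move dir: east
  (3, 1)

$ maze.sense dir: east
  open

$ stack.push x: east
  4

$ maze.move dir: east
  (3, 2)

$ maze.sense dir: south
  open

$ stack.push x: south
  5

$ maze.move dir: south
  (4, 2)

$ maze.sense dir: east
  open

$ stack.push x: east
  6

$ maze.move dir: east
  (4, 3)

$ maze.sense dir: east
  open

$ stack.push x: east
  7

$ maze.move dir: east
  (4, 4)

$ maze.sense dir: north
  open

$ stack.push x: north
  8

$ maze.move dir: north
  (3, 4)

$ maze.sense dir: west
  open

$ stack.push x: west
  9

$ maze.move dir: west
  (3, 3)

$ maze.sense dir: north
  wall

$ stack.pop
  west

$ maze.move dir: east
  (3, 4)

$ maze.sense dir: north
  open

$ stack.push x: north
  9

$ maze.move dir: north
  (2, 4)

$ maze.sense dir: north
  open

$ stack.push x: north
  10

$ maze.move dir: north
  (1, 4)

$ maze.sense dir: west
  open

$ stack.push x: west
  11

$ maze.move dir: west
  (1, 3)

$ maze.sense dir: west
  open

$ stack.push x: west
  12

$ maze.move dir: west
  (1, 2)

$ maze.sense dir: south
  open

$ stack.push x: south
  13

$ maze.move dir: south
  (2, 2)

$ maze.sense dir: west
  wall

$ stack.pop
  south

$ maze.move dir: north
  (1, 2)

$ maze.sense dir: west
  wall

$ maze.sense dir: north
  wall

$ stack.pop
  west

$ maze.move dir: east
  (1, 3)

$ maze.sense dir: north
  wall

$ stack.pop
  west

$ maze.move dir: east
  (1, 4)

$ maze.sense dir: north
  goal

$ maze.move dir: north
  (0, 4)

Answer: (0, 4)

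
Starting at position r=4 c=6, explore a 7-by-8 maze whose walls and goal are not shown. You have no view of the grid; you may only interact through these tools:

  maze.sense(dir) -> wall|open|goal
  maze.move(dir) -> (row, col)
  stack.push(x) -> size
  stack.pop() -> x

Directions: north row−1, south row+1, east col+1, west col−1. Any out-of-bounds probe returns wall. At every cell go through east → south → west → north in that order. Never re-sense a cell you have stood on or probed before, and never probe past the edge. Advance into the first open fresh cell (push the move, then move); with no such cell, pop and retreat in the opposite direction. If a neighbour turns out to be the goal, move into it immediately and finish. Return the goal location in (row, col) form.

Act: maze.sense[dir='east']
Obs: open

Act: stack.push[x='east']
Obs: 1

Act: maze.move[dir='east']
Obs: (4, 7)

Act: maze.sense[dir='south']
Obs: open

Act: stack.push[x='south']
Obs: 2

Act: maze.move[dir='south']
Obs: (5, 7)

Act: maze.sense[dir='south']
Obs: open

Act: stack.push[x='south']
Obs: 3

Act: maze.move[dir='south']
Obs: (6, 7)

Act: maze.sense[dir='west']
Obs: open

Act: stack.push[x='west']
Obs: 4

Act: maze.move[dir='west']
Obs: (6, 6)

Act: maze.sense[dir='west']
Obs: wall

Act: maze.sense[dir='north']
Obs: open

Act: stack.push[x='north']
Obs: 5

Act: maze.move[dir='north']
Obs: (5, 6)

Act: maze.sense[dir='west']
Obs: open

Act: stack.push[x='west']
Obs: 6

Act: maze.move[dir='west']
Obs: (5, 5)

Act: maze.sense[dir='west']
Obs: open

Act: stack.push[x='west']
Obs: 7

Act: maze.move[dir='west']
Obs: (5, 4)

Act: maze.sense[dir='south']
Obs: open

Act: stack.push[x='south']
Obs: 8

Act: maze.move[dir='south']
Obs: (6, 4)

Act: maze.sense[dir='west']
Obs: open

Act: stack.push[x='west']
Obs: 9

Act: maze.move[dir='west']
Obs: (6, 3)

Act: maze.sense[dir='west']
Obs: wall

Act: maze.sense[dir='north']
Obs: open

Act: stack.push[x='north']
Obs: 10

Act: maze.move[dir='north']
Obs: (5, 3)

Act: maze.sense[dir='west']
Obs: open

Act: stack.push[x='west']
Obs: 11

Act: maze.move[dir='west']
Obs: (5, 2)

Act: maze.sense[dir='west']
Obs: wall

Act: maze.sense[dir='north']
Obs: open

Act: stack.push[x='north']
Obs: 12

Act: maze.move[dir='north']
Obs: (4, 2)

Act: maze.sense[dir='east']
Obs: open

Act: stack.push[x='east']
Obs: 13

Act: maze.move[dir='east']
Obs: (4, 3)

Act: maze.sense[dir='east']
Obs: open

Act: stack.push[x='east']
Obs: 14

Act: maze.move[dir='east']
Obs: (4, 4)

Act: maze.sense[dir='east']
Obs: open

Act: stack.push[x='east']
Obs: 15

Act: maze.move[dir='east']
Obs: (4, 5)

Act: maze.sense[dir='north']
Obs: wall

Act: stack.pop[]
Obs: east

Act: maze.move[dir='west']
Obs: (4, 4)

Act: maze.sense[dir='north']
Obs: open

Act: stack.push[x='north']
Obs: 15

Act: maze.move[dir='north']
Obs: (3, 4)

Act: maze.sense[dir='west']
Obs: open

Act: stack.push[x='west']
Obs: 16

Act: maze.move[dir='west']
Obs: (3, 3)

Act: maze.sense[dir='west']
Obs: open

Act: stack.push[x='west']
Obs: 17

Act: maze.move[dir='west']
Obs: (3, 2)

Act: maze.sense[dir='west']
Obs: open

Act: stack.push[x='west']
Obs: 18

Act: maze.move[dir='west']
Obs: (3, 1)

Act: maze.sense[dir='south']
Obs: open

Act: stack.push[x='south']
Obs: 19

Act: maze.move[dir='south']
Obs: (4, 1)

Act: maze.sense[dir='west']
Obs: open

Act: stack.push[x='west']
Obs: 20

Act: maze.move[dir='west']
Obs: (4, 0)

Act: maze.sense[dir='south']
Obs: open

Act: stack.push[x='south']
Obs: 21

Act: maze.move[dir='south']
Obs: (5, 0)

Act: maze.sense[dir='south']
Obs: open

Act: stack.push[x='south']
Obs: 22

Act: maze.move[dir='south']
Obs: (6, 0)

Act: maze.sense[dir='east']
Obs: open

Act: stack.push[x='east']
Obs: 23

Act: maze.move[dir='east']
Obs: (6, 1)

Act: stack.pop[]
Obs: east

Act: maze.move[dir='west']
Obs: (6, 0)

Act: stack.pop[]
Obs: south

Act: maze.move[dir='north']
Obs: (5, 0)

Act: stack.pop[]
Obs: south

Act: maze.move[dir='north']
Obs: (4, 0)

Act: maze.sense[dir='north']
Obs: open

Act: stack.push[x='north']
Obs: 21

Act: maze.move[dir='north']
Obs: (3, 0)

Act: maze.sense[dir='north']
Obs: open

Act: stack.push[x='north']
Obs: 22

Act: maze.move[dir='north']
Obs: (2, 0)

Act: maze.sense[dir='east']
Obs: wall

Act: maze.sense[dir='north']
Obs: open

Act: stack.push[x='north']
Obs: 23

Act: maze.move[dir='north']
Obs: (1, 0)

Act: maze.sense[dir='east']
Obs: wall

Act: maze.sense[dir='north']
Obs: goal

Act: maze.move[dir='north']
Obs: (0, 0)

Answer: (0, 0)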